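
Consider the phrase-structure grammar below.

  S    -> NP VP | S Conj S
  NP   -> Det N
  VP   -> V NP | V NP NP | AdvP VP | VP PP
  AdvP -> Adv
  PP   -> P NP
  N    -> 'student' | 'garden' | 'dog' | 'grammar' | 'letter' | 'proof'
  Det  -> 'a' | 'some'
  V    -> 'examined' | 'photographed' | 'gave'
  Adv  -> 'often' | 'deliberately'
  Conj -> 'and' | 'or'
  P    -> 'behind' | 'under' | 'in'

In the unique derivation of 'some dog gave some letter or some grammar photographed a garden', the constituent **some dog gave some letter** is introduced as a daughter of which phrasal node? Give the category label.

S

S
  S
    NP
      Det: some
      N: dog
    VP
      V: gave
      NP
        Det: some
        N: letter
  Conj: or
  S
    NP
      Det: some
      N: grammar
    VP
      V: photographed
      NP
        Det: a
        N: garden
The span 'some dog gave some letter' is the S node built by S → NP VP.
Its mother is the S built by S → S Conj S.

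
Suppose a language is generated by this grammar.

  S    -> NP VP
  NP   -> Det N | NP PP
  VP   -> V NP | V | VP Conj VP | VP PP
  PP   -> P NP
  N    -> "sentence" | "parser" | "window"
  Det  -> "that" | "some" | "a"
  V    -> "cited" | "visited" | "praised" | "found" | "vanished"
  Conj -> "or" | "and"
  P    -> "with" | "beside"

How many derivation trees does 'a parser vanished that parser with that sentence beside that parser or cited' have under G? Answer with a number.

5

Two of the 5 distinct bracketings:
[S [NP [Det a] [N parser]] [VP [VP [V vanished] [NP [NP [Det that] [N parser]] [PP [P with] [NP [NP [Det that] [N sentence]] [PP [P beside] [NP [Det that] [N parser]]]]]]] [Conj or] [VP [V cited]]]]
[S [NP [Det a] [N parser]] [VP [VP [V vanished] [NP [NP [NP [Det that] [N parser]] [PP [P with] [NP [Det that] [N sentence]]]] [PP [P beside] [NP [Det that] [N parser]]]]] [Conj or] [VP [V cited]]]]
The trees differ in how a recursive rule is bracketed over the same span.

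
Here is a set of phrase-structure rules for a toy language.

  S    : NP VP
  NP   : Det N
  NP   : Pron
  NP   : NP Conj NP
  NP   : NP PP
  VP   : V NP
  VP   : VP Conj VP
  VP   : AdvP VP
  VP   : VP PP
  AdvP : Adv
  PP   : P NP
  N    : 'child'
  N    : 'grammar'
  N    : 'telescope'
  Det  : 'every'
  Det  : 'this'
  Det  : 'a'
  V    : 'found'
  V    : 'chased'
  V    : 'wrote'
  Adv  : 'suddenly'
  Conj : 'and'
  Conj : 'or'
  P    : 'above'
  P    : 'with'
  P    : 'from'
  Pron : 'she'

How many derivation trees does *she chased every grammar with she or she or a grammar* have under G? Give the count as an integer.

Two of the 7 distinct bracketings:
[S [NP [Pron she]] [VP [V chased] [NP [NP [NP [Det every] [N grammar]] [PP [P with] [NP [Pron she]]]] [Conj or] [NP [NP [Pron she]] [Conj or] [NP [Det a] [N grammar]]]]]]
[S [NP [Pron she]] [VP [V chased] [NP [NP [NP [NP [Det every] [N grammar]] [PP [P with] [NP [Pron she]]]] [Conj or] [NP [Pron she]]] [Conj or] [NP [Det a] [N grammar]]]]]
The trees differ in how a recursive rule is bracketed over the same span.

7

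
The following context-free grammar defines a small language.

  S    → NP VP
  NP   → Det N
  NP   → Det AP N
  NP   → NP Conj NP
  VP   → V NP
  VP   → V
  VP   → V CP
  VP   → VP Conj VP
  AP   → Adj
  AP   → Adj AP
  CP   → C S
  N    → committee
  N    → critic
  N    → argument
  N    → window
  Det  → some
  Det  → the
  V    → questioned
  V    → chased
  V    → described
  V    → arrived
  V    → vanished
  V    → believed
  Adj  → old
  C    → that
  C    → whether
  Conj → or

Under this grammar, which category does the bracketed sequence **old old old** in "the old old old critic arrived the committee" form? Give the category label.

[S [NP [Det the] [AP [Adj old] [AP [Adj old] [AP [Adj old]]]] [N critic]] [VP [V arrived] [NP [Det the] [N committee]]]]
The span 'old old old' is the AP node built by AP → Adj AP.

AP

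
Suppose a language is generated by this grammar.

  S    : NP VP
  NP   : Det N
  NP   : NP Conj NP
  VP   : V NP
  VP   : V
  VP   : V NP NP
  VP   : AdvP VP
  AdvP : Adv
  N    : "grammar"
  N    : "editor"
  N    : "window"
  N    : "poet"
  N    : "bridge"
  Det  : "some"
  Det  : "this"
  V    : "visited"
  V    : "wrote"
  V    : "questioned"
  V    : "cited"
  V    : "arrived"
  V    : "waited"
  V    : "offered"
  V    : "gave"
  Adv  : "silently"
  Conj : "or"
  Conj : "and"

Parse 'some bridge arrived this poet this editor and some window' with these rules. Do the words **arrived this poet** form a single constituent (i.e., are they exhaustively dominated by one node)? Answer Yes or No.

No

[S [NP [Det some] [N bridge]] [VP [V arrived] [NP [Det this] [N poet]] [NP [NP [Det this] [N editor]] [Conj and] [NP [Det some] [N window]]]]]
The smallest constituent containing 'arrived this poet' is the VP spanning 'arrived this poet this editor and some window'; no single node in the tree dominates exactly the given words.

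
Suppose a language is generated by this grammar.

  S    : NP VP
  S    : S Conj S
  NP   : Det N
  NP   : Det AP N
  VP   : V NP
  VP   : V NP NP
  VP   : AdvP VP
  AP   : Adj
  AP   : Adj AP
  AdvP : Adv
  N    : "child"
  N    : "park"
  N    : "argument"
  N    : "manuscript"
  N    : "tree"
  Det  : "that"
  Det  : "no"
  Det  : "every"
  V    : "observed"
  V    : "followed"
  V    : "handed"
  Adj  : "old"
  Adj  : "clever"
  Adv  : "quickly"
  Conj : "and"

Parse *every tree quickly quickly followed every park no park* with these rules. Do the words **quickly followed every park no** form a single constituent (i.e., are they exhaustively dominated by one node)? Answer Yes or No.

No

[S [NP [Det every] [N tree]] [VP [AdvP [Adv quickly]] [VP [AdvP [Adv quickly]] [VP [V followed] [NP [Det every] [N park]] [NP [Det no] [N park]]]]]]
The smallest constituent containing 'quickly followed every park no' is the VP spanning 'quickly followed every park no park'; no single node in the tree dominates exactly the given words.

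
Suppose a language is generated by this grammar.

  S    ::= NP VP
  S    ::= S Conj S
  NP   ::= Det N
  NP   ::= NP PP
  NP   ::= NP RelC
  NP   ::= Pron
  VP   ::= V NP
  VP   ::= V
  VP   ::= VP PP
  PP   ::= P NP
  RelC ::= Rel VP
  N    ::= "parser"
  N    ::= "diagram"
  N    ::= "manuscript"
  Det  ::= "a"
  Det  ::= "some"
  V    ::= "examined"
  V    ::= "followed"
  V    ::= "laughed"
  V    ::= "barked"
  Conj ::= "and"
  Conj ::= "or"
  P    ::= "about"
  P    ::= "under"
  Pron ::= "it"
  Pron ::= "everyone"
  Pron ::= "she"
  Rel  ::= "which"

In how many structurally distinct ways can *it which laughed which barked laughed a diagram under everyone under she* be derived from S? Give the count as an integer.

5

Two of the 5 distinct bracketings:
[S [NP [NP [NP [Pron it]] [RelC [Rel which] [VP [V laughed]]]] [RelC [Rel which] [VP [V barked]]]] [VP [V laughed] [NP [NP [Det a] [N diagram]] [PP [P under] [NP [NP [Pron everyone]] [PP [P under] [NP [Pron she]]]]]]]]
[S [NP [NP [NP [Pron it]] [RelC [Rel which] [VP [V laughed]]]] [RelC [Rel which] [VP [V barked]]]] [VP [V laughed] [NP [NP [NP [Det a] [N diagram]] [PP [P under] [NP [Pron everyone]]]] [PP [P under] [NP [Pron she]]]]]]
The trees differ in how a recursive rule is bracketed over the same span.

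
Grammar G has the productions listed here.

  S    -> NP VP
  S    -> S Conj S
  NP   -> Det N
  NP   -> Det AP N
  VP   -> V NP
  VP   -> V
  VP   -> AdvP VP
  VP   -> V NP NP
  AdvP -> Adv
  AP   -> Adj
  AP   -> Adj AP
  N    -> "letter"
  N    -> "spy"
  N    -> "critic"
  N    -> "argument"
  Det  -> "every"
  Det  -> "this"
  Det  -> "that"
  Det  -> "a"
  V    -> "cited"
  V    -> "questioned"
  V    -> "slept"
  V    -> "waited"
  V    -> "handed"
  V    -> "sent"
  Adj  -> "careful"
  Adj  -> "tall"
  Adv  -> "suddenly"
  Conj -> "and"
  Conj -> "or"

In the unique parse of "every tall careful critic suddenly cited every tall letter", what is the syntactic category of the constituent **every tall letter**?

S
  NP
    Det: every
    AP
      Adj: tall
      AP
        Adj: careful
    N: critic
  VP
    AdvP
      Adv: suddenly
    VP
      V: cited
      NP
        Det: every
        AP
          Adj: tall
        N: letter
The span 'every tall letter' is the NP node built by NP → Det AP N.

NP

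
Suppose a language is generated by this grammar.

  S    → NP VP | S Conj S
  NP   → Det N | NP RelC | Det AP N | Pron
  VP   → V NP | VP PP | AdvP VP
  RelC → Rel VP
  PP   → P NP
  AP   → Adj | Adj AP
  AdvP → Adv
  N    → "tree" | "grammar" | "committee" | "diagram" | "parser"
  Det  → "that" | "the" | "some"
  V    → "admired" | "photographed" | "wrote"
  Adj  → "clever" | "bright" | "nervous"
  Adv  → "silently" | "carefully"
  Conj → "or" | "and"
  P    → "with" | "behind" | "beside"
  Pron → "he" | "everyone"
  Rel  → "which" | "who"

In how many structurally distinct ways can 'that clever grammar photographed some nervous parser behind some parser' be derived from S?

[S [NP [Det that] [AP [Adj clever]] [N grammar]] [VP [VP [V photographed] [NP [Det some] [AP [Adj nervous]] [N parser]]] [PP [P behind] [NP [Det some] [N parser]]]]]
No rule offers an alternative attachment or grouping for any span, so this is the only derivation.

1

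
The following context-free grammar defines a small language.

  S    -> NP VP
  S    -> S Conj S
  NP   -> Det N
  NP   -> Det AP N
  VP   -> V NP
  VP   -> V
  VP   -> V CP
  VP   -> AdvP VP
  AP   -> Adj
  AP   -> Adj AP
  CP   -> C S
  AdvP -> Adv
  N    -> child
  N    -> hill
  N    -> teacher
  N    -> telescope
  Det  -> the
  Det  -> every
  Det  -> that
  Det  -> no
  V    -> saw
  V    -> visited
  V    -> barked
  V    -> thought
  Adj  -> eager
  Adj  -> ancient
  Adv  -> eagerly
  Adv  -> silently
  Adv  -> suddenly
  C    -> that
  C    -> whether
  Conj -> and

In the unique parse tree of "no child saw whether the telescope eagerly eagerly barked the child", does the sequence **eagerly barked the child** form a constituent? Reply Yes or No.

Yes

[S [NP [Det no] [N child]] [VP [V saw] [CP [C whether] [S [NP [Det the] [N telescope]] [VP [AdvP [Adv eagerly]] [VP [AdvP [Adv eagerly]] [VP [V barked] [NP [Det the] [N child]]]]]]]]]
The words 'eagerly barked the child' are exhaustively dominated by a single VP node (built by VP → AdvP VP), so they form a constituent.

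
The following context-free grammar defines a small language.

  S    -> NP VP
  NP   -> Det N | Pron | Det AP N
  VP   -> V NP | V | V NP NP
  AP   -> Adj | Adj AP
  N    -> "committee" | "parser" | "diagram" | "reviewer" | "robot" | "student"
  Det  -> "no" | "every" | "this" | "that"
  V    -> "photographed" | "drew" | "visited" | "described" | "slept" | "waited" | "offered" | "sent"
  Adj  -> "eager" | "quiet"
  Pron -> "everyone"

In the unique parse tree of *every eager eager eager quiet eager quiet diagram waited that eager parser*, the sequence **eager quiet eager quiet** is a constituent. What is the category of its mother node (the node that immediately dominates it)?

AP

[S [NP [Det every] [AP [Adj eager] [AP [Adj eager] [AP [Adj eager] [AP [Adj quiet] [AP [Adj eager] [AP [Adj quiet]]]]]]] [N diagram]] [VP [V waited] [NP [Det that] [AP [Adj eager]] [N parser]]]]
The span 'eager quiet eager quiet' is the AP node built by AP → Adj AP.
Its mother is the AP built by AP → Adj AP.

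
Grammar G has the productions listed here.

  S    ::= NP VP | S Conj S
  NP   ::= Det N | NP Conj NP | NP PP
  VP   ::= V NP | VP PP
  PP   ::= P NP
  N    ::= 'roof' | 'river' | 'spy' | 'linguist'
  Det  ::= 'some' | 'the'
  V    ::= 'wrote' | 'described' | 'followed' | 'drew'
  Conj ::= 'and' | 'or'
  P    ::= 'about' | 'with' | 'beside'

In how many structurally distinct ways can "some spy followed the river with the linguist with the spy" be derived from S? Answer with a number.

Two of the 5 distinct bracketings:
[S [NP [Det some] [N spy]] [VP [V followed] [NP [NP [Det the] [N river]] [PP [P with] [NP [NP [Det the] [N linguist]] [PP [P with] [NP [Det the] [N spy]]]]]]]]
[S [NP [Det some] [N spy]] [VP [V followed] [NP [NP [NP [Det the] [N river]] [PP [P with] [NP [Det the] [N linguist]]]] [PP [P with] [NP [Det the] [N spy]]]]]]
The trees differ in how a recursive rule is bracketed over the same span.

5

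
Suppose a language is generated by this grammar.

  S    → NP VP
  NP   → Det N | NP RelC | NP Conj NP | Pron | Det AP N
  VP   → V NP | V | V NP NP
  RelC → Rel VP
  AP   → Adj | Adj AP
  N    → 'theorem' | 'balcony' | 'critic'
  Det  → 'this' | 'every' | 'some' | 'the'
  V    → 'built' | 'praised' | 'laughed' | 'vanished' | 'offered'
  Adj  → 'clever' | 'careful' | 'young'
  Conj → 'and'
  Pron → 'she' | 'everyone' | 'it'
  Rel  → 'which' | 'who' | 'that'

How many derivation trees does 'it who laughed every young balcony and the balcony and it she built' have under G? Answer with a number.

The two bracketings:
[S [NP [NP [Pron it]] [RelC [Rel who] [VP [V laughed] [NP [NP [Det every] [AP [Adj young]] [N balcony]] [Conj and] [NP [NP [Det the] [N balcony]] [Conj and] [NP [Pron it]]]] [NP [Pron she]]]]] [VP [V built]]]
[S [NP [NP [Pron it]] [RelC [Rel who] [VP [V laughed] [NP [NP [NP [Det every] [AP [Adj young]] [N balcony]] [Conj and] [NP [Det the] [N balcony]]] [Conj and] [NP [Pron it]]] [NP [Pron she]]]]] [VP [V built]]]
The trees differ in how a recursive rule is bracketed over the same span.

2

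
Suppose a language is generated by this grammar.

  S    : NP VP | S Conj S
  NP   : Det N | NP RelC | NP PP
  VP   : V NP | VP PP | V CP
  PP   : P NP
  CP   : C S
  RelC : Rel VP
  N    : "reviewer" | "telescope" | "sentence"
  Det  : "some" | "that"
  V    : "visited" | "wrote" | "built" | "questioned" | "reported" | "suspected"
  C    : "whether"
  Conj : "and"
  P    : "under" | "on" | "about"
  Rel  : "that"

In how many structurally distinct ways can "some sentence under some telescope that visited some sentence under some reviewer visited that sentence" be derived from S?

Two of the 7 distinct bracketings:
[S [NP [NP [NP [Det some] [N sentence]] [PP [P under] [NP [Det some] [N telescope]]]] [RelC [Rel that] [VP [V visited] [NP [NP [Det some] [N sentence]] [PP [P under] [NP [Det some] [N reviewer]]]]]]] [VP [V visited] [NP [Det that] [N sentence]]]]
[S [NP [NP [NP [Det some] [N sentence]] [PP [P under] [NP [Det some] [N telescope]]]] [RelC [Rel that] [VP [VP [V visited] [NP [Det some] [N sentence]]] [PP [P under] [NP [Det some] [N reviewer]]]]]] [VP [V visited] [NP [Det that] [N sentence]]]]
The difference turns on whether VP → VP PP is used at the relevant span, versus an alternative expansion of VP.

7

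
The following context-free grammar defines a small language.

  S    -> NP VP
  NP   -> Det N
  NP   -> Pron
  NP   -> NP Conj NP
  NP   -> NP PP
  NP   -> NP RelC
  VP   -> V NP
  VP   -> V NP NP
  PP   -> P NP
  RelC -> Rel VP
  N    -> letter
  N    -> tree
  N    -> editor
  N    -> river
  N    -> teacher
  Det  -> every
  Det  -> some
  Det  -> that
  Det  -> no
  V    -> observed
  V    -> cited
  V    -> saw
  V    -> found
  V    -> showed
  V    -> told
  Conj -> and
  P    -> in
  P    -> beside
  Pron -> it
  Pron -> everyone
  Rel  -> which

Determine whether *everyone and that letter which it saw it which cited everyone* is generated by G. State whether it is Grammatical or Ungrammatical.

A Rel word can never sit immediately before a Pron word in any string this grammar generates, so the substring 'which it' rules out a derivation.

Ungrammatical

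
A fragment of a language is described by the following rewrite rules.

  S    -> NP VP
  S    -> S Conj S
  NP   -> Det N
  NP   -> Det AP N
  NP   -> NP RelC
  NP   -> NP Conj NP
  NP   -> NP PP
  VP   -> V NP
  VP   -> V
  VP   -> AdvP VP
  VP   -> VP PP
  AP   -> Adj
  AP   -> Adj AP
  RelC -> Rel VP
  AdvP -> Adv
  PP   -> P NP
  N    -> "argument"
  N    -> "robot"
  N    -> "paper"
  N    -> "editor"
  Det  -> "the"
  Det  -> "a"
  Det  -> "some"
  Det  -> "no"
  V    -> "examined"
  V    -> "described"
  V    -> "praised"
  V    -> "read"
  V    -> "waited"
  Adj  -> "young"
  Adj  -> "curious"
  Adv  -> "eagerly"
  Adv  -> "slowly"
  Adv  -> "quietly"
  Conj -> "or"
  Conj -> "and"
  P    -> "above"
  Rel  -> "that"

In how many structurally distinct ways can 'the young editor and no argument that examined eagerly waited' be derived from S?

2

The two bracketings:
[S [NP [NP [NP [Det the] [AP [Adj young]] [N editor]] [Conj and] [NP [Det no] [N argument]]] [RelC [Rel that] [VP [V examined]]]] [VP [AdvP [Adv eagerly]] [VP [V waited]]]]
[S [NP [NP [Det the] [AP [Adj young]] [N editor]] [Conj and] [NP [NP [Det no] [N argument]] [RelC [Rel that] [VP [V examined]]]]] [VP [AdvP [Adv eagerly]] [VP [V waited]]]]
The trees differ in how a recursive rule is bracketed over the same span.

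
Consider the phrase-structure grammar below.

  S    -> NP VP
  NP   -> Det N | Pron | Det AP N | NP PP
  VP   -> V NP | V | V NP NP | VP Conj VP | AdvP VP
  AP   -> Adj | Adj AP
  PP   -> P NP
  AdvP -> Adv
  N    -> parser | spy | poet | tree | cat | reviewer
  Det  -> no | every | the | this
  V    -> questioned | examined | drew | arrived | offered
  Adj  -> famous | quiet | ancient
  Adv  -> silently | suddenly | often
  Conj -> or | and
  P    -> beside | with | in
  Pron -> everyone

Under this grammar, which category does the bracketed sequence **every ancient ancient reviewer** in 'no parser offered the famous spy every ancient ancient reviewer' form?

[S [NP [Det no] [N parser]] [VP [V offered] [NP [Det the] [AP [Adj famous]] [N spy]] [NP [Det every] [AP [Adj ancient] [AP [Adj ancient]]] [N reviewer]]]]
The span 'every ancient ancient reviewer' is the NP node built by NP → Det AP N.

NP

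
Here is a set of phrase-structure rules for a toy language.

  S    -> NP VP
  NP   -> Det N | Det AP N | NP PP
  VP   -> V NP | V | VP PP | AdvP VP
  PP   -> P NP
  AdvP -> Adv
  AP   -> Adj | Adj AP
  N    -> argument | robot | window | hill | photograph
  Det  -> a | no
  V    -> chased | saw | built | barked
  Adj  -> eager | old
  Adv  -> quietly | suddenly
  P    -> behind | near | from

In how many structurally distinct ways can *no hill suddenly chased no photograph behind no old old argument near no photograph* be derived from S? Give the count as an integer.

Two of the 9 distinct bracketings:
[S [NP [Det no] [N hill]] [VP [VP [AdvP [Adv suddenly]] [VP [V chased] [NP [Det no] [N photograph]]]] [PP [P behind] [NP [NP [Det no] [AP [Adj old] [AP [Adj old]]] [N argument]] [PP [P near] [NP [Det no] [N photograph]]]]]]]
[S [NP [Det no] [N hill]] [VP [VP [VP [AdvP [Adv suddenly]] [VP [V chased] [NP [Det no] [N photograph]]]] [PP [P behind] [NP [Det no] [AP [Adj old] [AP [Adj old]]] [N argument]]]] [PP [P near] [NP [Det no] [N photograph]]]]]
The difference turns on whether NP → NP PP is used at the relevant span, versus an alternative expansion of NP.

9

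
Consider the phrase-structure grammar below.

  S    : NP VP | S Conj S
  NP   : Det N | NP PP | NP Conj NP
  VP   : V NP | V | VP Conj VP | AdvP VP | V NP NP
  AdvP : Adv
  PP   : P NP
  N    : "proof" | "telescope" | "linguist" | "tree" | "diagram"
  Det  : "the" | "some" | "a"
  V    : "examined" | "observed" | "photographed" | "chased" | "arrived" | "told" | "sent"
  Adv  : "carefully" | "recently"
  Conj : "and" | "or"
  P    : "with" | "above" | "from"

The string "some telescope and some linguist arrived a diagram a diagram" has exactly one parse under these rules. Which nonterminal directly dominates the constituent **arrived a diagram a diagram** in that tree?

[S [NP [NP [Det some] [N telescope]] [Conj and] [NP [Det some] [N linguist]]] [VP [V arrived] [NP [Det a] [N diagram]] [NP [Det a] [N diagram]]]]
The span 'arrived a diagram a diagram' is the VP node built by VP → V NP NP.
Its mother is the S built by S → NP VP.

S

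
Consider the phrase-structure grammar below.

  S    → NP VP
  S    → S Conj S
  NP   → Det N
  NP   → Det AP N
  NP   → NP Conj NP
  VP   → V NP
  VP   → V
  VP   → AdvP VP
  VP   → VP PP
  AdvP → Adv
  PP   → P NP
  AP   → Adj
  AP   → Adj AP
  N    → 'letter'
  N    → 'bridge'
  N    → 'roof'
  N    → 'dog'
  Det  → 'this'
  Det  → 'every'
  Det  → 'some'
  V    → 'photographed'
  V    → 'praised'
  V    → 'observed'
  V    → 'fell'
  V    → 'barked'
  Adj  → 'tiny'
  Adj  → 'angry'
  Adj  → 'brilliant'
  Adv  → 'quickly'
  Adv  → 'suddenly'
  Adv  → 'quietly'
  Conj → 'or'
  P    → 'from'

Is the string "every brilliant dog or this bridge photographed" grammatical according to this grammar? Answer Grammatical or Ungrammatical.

Grammatical

[S [NP [NP [Det every] [AP [Adj brilliant]] [N dog]] [Conj or] [NP [Det this] [N bridge]]] [VP [V photographed]]]
Every word is introduced by a lexical rule and the phrasal rules combine the resulting categories into a single S.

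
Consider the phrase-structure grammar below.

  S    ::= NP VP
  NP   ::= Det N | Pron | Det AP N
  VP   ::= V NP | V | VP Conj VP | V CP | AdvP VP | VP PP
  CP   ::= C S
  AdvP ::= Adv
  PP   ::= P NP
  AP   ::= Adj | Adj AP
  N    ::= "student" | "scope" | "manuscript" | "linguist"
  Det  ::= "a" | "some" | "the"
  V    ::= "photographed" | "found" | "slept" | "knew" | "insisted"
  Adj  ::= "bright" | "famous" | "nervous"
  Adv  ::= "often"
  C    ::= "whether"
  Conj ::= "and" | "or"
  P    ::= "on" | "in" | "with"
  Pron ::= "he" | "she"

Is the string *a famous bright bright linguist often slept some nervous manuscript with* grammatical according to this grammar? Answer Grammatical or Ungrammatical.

For S → NP VP, the only prefix that parses as NP is 'a famous bright bright linguist', but the remainder 'often slept some nervous manuscript with' is not a VP under these rules.

Ungrammatical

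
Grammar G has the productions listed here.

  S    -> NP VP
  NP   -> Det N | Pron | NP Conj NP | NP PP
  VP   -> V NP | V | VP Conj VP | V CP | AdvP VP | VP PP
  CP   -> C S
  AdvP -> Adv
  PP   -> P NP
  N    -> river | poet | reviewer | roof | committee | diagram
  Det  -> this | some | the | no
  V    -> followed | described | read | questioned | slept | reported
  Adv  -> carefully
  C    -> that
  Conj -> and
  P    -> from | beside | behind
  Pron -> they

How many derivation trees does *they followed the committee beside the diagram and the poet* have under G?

3

Two of the 3 distinct bracketings:
[S [NP [Pron they]] [VP [V followed] [NP [NP [NP [Det the] [N committee]] [PP [P beside] [NP [Det the] [N diagram]]]] [Conj and] [NP [Det the] [N poet]]]]]
[S [NP [Pron they]] [VP [V followed] [NP [NP [Det the] [N committee]] [PP [P beside] [NP [NP [Det the] [N diagram]] [Conj and] [NP [Det the] [N poet]]]]]]]
The trees differ in how a recursive rule is bracketed over the same span.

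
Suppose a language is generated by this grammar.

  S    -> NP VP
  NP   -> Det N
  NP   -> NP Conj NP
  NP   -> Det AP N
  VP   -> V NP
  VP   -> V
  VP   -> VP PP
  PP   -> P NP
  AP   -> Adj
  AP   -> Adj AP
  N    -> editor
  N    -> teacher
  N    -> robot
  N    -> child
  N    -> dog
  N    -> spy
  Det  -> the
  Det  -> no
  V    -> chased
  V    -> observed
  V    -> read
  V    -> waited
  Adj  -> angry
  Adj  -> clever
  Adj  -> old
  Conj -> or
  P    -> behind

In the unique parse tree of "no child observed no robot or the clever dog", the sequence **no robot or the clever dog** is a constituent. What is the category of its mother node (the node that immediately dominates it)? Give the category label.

[S [NP [Det no] [N child]] [VP [V observed] [NP [NP [Det no] [N robot]] [Conj or] [NP [Det the] [AP [Adj clever]] [N dog]]]]]
The span 'no robot or the clever dog' is the NP node built by NP → NP Conj NP.
Its mother is the VP built by VP → V NP.

VP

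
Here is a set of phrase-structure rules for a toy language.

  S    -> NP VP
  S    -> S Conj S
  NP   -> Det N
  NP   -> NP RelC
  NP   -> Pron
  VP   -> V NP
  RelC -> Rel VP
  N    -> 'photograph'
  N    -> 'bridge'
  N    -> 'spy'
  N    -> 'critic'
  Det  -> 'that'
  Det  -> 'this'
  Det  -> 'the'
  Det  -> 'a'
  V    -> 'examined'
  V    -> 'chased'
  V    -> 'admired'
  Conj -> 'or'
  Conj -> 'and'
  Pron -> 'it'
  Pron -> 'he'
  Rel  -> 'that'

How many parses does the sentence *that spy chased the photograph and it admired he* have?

1

[S [S [NP [Det that] [N spy]] [VP [V chased] [NP [Det the] [N photograph]]]] [Conj and] [S [NP [Pron it]] [VP [V admired] [NP [Pron he]]]]]
No rule offers an alternative attachment or grouping for any span, so this is the only derivation.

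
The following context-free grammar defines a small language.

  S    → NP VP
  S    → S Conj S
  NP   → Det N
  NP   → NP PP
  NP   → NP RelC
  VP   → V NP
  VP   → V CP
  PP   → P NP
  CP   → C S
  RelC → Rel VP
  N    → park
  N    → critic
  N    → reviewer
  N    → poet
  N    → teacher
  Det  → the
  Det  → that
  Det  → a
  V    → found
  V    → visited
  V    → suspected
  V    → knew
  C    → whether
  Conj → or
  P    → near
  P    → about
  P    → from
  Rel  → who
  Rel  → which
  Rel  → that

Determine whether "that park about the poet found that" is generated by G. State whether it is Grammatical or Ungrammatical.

Ungrammatical

For S → NP VP, every NP-prefix leaves a non-VP remainder: after 'that park' the remainder is not a VP; after 'that park about the poet' the remainder is not a VP. The alternative S rule S → S Conj S likewise has no satisfying split.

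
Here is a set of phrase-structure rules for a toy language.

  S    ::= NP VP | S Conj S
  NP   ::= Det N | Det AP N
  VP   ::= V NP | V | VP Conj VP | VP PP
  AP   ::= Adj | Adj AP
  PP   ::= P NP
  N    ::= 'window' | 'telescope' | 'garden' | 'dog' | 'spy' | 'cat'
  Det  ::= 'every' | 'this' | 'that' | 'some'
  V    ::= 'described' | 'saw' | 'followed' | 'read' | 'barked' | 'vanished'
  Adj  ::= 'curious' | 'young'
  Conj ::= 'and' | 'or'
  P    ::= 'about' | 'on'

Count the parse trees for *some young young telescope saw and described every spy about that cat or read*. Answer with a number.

Two of the 3 distinct bracketings:
[S [NP [Det some] [AP [Adj young] [AP [Adj young]]] [N telescope]] [VP [VP [V saw]] [Conj and] [VP [VP [VP [V described] [NP [Det every] [N spy]]] [PP [P about] [NP [Det that] [N cat]]]] [Conj or] [VP [V read]]]]]
[S [NP [Det some] [AP [Adj young] [AP [Adj young]]] [N telescope]] [VP [VP [VP [V saw]] [Conj and] [VP [VP [V described] [NP [Det every] [N spy]]] [PP [P about] [NP [Det that] [N cat]]]]] [Conj or] [VP [V read]]]]
The trees differ in how a recursive rule is bracketed over the same span.

3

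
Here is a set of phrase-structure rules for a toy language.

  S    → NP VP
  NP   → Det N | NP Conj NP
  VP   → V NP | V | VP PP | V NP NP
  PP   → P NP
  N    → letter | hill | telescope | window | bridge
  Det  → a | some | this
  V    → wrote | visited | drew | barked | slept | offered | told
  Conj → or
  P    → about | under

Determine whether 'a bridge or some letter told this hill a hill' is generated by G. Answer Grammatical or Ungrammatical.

[S [NP [NP [Det a] [N bridge]] [Conj or] [NP [Det some] [N letter]]] [VP [V told] [NP [Det this] [N hill]] [NP [Det a] [N hill]]]]
The bracketing above is licensed at every node by one of the given productions, with S at the root.

Grammatical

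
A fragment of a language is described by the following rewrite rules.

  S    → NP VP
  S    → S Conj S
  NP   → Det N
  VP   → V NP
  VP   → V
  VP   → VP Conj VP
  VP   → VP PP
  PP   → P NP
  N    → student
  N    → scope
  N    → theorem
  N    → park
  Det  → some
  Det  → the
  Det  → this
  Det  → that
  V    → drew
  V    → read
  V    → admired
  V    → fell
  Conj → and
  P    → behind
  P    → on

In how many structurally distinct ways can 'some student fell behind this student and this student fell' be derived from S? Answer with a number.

[S [S [NP [Det some] [N student]] [VP [VP [V fell]] [PP [P behind] [NP [Det this] [N student]]]]] [Conj and] [S [NP [Det this] [N student]] [VP [V fell]]]]
No rule offers an alternative attachment or grouping for any span, so this is the only derivation.

1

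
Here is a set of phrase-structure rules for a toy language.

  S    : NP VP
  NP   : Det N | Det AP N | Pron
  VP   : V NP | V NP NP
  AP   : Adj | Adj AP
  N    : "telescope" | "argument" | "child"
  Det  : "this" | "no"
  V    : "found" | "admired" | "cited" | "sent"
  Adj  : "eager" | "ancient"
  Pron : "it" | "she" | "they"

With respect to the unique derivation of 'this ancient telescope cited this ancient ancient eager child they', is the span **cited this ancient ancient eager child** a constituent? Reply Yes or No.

[S [NP [Det this] [AP [Adj ancient]] [N telescope]] [VP [V cited] [NP [Det this] [AP [Adj ancient] [AP [Adj ancient] [AP [Adj eager]]]] [N child]] [NP [Pron they]]]]
The smallest constituent containing 'cited this ancient ancient eager child' is the VP spanning 'cited this ancient ancient eager child they'; no single node in the tree dominates exactly the given words.

No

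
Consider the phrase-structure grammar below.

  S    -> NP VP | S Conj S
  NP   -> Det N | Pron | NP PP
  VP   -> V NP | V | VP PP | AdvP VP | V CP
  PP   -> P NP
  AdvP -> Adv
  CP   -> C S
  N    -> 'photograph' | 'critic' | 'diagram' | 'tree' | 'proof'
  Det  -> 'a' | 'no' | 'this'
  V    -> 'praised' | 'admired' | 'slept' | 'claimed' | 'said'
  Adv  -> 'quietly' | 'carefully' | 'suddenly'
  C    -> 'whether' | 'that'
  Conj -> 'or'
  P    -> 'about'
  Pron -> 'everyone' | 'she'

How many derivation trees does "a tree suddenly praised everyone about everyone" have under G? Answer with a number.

Two of the 3 distinct bracketings:
[S [NP [Det a] [N tree]] [VP [VP [AdvP [Adv suddenly]] [VP [V praised] [NP [Pron everyone]]]] [PP [P about] [NP [Pron everyone]]]]]
[S [NP [Det a] [N tree]] [VP [AdvP [Adv suddenly]] [VP [V praised] [NP [NP [Pron everyone]] [PP [P about] [NP [Pron everyone]]]]]]]
The difference turns on whether NP → NP PP is used at the relevant span, versus an alternative expansion of NP.

3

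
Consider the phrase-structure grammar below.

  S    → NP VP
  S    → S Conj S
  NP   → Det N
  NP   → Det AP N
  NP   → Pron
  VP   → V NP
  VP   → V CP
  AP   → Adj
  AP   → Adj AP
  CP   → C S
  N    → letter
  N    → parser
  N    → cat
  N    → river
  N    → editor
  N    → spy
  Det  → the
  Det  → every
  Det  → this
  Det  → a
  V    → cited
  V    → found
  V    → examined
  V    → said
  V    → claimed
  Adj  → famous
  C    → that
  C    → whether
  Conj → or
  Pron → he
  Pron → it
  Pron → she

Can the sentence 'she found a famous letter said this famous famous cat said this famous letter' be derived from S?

Ungrammatical

For S → NP VP, the only prefix that parses as NP is 'she', but the remainder 'found a famous letter said this famous famous cat said this famous letter' is not a VP under these rules. The alternative S rule S → S Conj S likewise has no satisfying split.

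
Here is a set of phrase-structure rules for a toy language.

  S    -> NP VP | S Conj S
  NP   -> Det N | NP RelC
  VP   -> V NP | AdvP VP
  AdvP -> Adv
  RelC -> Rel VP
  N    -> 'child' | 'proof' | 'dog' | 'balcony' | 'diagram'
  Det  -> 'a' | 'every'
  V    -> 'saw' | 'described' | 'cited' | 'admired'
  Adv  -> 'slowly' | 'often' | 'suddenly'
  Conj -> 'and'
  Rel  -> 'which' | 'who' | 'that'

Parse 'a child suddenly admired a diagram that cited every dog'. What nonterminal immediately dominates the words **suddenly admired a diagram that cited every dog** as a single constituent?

S
  NP
    Det: a
    N: child
  VP
    AdvP
      Adv: suddenly
    VP
      V: admired
      NP
        NP
          Det: a
          N: diagram
        RelC
          Rel: that
          VP
            V: cited
            NP
              Det: every
              N: dog
The span 'suddenly admired a diagram that cited every dog' is the VP node built by VP → AdvP VP.

VP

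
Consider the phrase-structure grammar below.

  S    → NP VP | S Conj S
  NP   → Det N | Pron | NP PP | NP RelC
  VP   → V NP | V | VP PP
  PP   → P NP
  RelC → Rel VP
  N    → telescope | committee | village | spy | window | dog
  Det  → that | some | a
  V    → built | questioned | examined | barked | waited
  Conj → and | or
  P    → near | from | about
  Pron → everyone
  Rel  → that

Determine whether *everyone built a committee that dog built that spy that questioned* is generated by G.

Ungrammatical

For S → NP VP, the only prefix that parses as NP is 'everyone', but the remainder 'built a committee that dog built that spy that questioned' is not a VP under these rules. The alternative S rule S → S Conj S likewise has no satisfying split.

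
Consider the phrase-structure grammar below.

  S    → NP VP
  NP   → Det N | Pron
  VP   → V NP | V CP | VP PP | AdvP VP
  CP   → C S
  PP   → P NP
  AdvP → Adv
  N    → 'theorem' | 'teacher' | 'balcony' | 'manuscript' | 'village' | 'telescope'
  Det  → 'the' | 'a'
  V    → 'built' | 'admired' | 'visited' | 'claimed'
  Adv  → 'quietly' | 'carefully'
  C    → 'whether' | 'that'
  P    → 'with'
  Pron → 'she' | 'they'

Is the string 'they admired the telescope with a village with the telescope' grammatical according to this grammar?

S
  NP
    Pron: they
  VP
    VP
      VP
        V: admired
        NP
          Det: the
          N: telescope
      PP
        P: with
        NP
          Det: a
          N: village
    PP
      P: with
      NP
        Det: the
        N: telescope
The bracketing above is licensed at every node by one of the given productions, with S at the root.

Grammatical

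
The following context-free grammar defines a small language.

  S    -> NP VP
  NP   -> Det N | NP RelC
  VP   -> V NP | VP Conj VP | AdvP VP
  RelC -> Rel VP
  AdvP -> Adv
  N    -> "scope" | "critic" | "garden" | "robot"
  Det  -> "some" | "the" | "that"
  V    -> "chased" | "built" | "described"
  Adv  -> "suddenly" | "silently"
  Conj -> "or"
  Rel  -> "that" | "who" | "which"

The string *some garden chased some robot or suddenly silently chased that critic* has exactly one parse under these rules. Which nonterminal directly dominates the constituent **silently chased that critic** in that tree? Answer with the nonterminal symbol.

S
  NP
    Det: some
    N: garden
  VP
    VP
      V: chased
      NP
        Det: some
        N: robot
    Conj: or
    VP
      AdvP
        Adv: suddenly
      VP
        AdvP
          Adv: silently
        VP
          V: chased
          NP
            Det: that
            N: critic
The span 'silently chased that critic' is the VP node built by VP → AdvP VP.
Its mother is the VP built by VP → AdvP VP.

VP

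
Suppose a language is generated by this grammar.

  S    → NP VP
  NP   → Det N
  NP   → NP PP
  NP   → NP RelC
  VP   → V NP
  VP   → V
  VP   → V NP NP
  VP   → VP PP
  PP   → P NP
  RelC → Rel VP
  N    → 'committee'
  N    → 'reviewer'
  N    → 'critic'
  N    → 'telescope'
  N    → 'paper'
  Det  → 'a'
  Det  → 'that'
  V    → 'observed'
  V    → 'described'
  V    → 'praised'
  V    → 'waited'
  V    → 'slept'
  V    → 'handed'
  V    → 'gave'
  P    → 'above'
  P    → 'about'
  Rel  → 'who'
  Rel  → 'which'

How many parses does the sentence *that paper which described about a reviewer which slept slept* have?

4

Two of the 4 distinct bracketings:
[S [NP [NP [NP [Det that] [N paper]] [RelC [Rel which] [VP [V described]]]] [PP [P about] [NP [NP [Det a] [N reviewer]] [RelC [Rel which] [VP [V slept]]]]]] [VP [V slept]]]
[S [NP [NP [Det that] [N paper]] [RelC [Rel which] [VP [VP [V described]] [PP [P about] [NP [NP [Det a] [N reviewer]] [RelC [Rel which] [VP [V slept]]]]]]]] [VP [V slept]]]
The difference turns on whether NP → NP PP is used at the relevant span, versus an alternative expansion of NP.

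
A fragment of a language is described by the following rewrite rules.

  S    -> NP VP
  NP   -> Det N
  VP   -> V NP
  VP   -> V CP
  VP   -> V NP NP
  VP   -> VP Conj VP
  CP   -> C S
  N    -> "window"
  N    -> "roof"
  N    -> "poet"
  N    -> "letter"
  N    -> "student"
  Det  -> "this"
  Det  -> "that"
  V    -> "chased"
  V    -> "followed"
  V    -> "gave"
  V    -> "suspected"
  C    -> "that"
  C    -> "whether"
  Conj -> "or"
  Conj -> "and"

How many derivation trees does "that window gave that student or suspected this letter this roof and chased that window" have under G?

The two bracketings:
[S [NP [Det that] [N window]] [VP [VP [V gave] [NP [Det that] [N student]]] [Conj or] [VP [VP [V suspected] [NP [Det this] [N letter]] [NP [Det this] [N roof]]] [Conj and] [VP [V chased] [NP [Det that] [N window]]]]]]
[S [NP [Det that] [N window]] [VP [VP [VP [V gave] [NP [Det that] [N student]]] [Conj or] [VP [V suspected] [NP [Det this] [N letter]] [NP [Det this] [N roof]]]] [Conj and] [VP [V chased] [NP [Det that] [N window]]]]]
The trees differ in how a recursive rule is bracketed over the same span.

2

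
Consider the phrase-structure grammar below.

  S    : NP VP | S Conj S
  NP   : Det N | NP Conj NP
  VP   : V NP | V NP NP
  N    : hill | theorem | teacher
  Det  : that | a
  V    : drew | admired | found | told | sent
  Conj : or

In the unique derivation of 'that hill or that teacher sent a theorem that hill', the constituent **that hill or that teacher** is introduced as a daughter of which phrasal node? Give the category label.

S

[S [NP [NP [Det that] [N hill]] [Conj or] [NP [Det that] [N teacher]]] [VP [V sent] [NP [Det a] [N theorem]] [NP [Det that] [N hill]]]]
The span 'that hill or that teacher' is the NP node built by NP → NP Conj NP.
Its mother is the S built by S → NP VP.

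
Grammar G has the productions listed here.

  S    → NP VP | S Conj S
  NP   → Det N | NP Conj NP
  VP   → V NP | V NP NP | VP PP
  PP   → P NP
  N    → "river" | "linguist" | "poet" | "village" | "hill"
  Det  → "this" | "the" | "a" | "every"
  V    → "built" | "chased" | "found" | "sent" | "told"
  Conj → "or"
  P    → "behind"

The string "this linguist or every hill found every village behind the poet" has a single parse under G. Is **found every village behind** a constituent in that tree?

No

[S [NP [NP [Det this] [N linguist]] [Conj or] [NP [Det every] [N hill]]] [VP [VP [V found] [NP [Det every] [N village]]] [PP [P behind] [NP [Det the] [N poet]]]]]
The smallest constituent containing 'found every village behind' is the VP spanning 'found every village behind the poet'; no single node in the tree dominates exactly the given words.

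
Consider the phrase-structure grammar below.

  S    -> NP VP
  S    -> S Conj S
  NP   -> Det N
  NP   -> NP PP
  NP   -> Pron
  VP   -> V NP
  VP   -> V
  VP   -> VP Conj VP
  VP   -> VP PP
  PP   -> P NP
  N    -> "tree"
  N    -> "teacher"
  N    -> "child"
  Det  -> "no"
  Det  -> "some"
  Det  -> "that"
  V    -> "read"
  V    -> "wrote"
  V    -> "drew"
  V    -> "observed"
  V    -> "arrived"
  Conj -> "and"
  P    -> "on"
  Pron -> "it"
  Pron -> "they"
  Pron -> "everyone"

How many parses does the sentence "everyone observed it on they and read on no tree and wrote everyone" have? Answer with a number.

Two of the 6 distinct bracketings:
[S [NP [Pron everyone]] [VP [VP [V observed] [NP [NP [Pron it]] [PP [P on] [NP [Pron they]]]]] [Conj and] [VP [VP [VP [V read]] [PP [P on] [NP [Det no] [N tree]]]] [Conj and] [VP [V wrote] [NP [Pron everyone]]]]]]
[S [NP [Pron everyone]] [VP [VP [VP [V observed] [NP [Pron it]]] [PP [P on] [NP [Pron they]]]] [Conj and] [VP [VP [VP [V read]] [PP [P on] [NP [Det no] [N tree]]]] [Conj and] [VP [V wrote] [NP [Pron everyone]]]]]]
The difference turns on whether NP → NP PP is used at the relevant span, versus an alternative expansion of NP.

6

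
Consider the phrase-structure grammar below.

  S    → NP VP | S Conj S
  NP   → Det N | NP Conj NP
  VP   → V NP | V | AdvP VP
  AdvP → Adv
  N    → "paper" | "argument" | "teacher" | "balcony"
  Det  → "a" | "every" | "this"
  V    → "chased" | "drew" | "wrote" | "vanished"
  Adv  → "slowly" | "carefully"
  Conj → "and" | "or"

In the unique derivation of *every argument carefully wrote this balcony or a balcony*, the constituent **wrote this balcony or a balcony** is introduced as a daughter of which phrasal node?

[S [NP [Det every] [N argument]] [VP [AdvP [Adv carefully]] [VP [V wrote] [NP [NP [Det this] [N balcony]] [Conj or] [NP [Det a] [N balcony]]]]]]
The span 'wrote this balcony or a balcony' is the VP node built by VP → V NP.
Its mother is the VP built by VP → AdvP VP.

VP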